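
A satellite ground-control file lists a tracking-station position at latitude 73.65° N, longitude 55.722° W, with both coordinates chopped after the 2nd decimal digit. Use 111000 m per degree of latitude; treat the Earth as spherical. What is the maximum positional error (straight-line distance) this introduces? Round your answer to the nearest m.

1153 m

Truncating at 2 decimal places can drop up to a full unit in the last place, so each coordinate may be off by as much as 0.01°.
Latitude error → 0.01 × 111000 = 1110 m along the meridian.
East–west component at 73.65°: 0.01° × 111000 × cos 73.65° ≈ 0.01 × 31247 ≈ 312.47 m.
The two errors are perpendicular, so the maximum displacement is √(1110² + 312.47²) ≈ 1153.14 m.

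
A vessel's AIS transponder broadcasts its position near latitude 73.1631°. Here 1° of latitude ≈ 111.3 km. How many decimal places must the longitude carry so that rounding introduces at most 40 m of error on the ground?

3 decimal places

At 73.1631° one degree of longitude covers 111300 × cos 73.1631° ≈ 111300 × 0.2896 ≈ 32237.9 m.
With N decimal places the half-ulp bound is 0.5·10⁻ᴺ°, or 0.5·10⁻ᴺ × 32237.9 m on the ground.
Need 0.5 × 32237.9 × 10⁻ᴺ ≤ 40 → 10⁻ᴺ ≤ 2.482e-03, so N ≥ 2.61.
So 3 decimal places suffice (16.1 m); 2 would allow up to 161 m.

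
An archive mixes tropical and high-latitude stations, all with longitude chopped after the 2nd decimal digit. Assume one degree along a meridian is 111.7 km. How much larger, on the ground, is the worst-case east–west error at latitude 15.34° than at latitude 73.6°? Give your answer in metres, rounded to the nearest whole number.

Truncating at 2 decimal places can drop up to a full unit in the last place, so the longitude may be off by as much as 0.01°.
Error at 15.34° = 0.01° × 111700 × cos 15.34° ≈ 1117 × 0.9644 = 1077.2 m.
Error at 73.6° = 0.01° × 111700 × cos 73.6° ≈ 1117 × 0.2823 = 315.38 m.
So the lower-latitude error exceeds the higher by 1077.2 − 315.38 = 761.83 m.

762 metres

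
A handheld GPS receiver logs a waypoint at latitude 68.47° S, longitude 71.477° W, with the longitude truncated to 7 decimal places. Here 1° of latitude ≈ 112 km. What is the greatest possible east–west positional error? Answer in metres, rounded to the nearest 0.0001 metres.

0.0041 metres

Truncating at 7 decimal places can drop up to a full unit in the last place, so the longitude may be off by as much as 1e-07°.
Parallels shrink by cos φ, so at 68.47° a degree of longitude is 112000 × 0.3670 ≈ 41102.7 m.
East–west error: 1e-07° × 41102.7 m/° ≈ 0.00411027 m.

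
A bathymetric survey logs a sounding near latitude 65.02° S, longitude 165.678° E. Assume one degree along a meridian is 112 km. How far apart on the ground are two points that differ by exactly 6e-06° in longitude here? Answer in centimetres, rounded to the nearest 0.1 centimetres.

6e-06° of longitude at 65.02° is 6e-06 × 112000 × cos 65.02° ≈ 6e-06 × 47297.8 = 0.283787 m.
That is 0.283787 m = 28.379 cm.

28.4 centimetres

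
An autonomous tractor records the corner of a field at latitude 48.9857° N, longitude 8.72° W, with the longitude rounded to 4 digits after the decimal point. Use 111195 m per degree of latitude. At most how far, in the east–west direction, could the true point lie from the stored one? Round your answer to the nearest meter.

Rounding to 4 decimal places leaves the longitude within ±5e-05° of the true value.
One degree of longitude at 48.9857° is 111195 × cos 48.9857° ≈ 111195 × 0.6562 = 72971.4 m.
Maximum E–W displacement: 5e-05 × 72971.4 = 3.64857 m.

4 meters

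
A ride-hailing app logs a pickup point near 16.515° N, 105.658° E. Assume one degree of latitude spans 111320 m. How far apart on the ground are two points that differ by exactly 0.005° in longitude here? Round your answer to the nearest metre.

0.005° of longitude at 16.515° is 0.005 × 111320 × cos 16.515° ≈ 0.005 × 106728 = 533.638 m.

534 metres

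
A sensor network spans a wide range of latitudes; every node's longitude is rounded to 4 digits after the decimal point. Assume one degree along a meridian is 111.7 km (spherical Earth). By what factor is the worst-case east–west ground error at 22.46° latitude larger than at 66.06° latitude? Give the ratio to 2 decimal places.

2.28

Rounding to 4 decimal places leaves the longitude within ±5e-05° of the true value.
At 22.46°: 5e-05° × 111700 × cos 22.46° = 5e-05 × 111700 × 0.9241 ≈ 5.1614 m.
At 66.06°: 5e-05° × 111700 × cos 66.06° = 5e-05 × 111700 × 0.4058 ≈ 2.2663 m.
Ratio: 5.1614 / 2.2663 = cos 22.46° / cos 66.06° ≈ 2.2775.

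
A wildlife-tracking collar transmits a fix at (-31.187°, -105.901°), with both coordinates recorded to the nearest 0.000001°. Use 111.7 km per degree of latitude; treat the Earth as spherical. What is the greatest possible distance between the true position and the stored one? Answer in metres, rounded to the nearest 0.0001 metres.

Rounding to 6 decimal places leaves each coordinate within ±5e-07° of the true value.
North–south component: 5e-07° × 111700 = 0.05585 m.
Longitude error → 5e-07 × 111700 × cos 31.187° = 5e-07 × 111700 × 0.8555 ≈ 0.0477787 m.
Worst case both components are at the extreme and orthogonal: √(0.05585² + 0.0477787²) ≈ 0.0734985 m.

0.0735 metres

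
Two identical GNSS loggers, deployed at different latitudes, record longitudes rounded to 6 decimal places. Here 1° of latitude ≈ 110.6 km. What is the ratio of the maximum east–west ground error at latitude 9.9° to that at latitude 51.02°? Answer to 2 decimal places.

1.57

Rounding to 6 decimal places leaves the longitude within ±5e-07° of the true value.
At 9.9°: 5e-07° × 110600 × cos 9.9° = 5e-07 × 110600 × 0.9851 ≈ 0.054477 m.
Error at 51.02° = 5e-07° × 110600 × cos 51.02° ≈ 0.0553 × 0.6290 = 0.034786 m.
The ratio reduces to cos 9.9° / cos 51.02° = 0.9851/0.6290 ≈ 1.5660.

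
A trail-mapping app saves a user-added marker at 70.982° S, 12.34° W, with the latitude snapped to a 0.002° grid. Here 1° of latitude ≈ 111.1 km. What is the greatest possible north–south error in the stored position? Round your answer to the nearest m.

With a 0.002° grid the true value lies within half a step, ±0.002°/2 = ±0.001°, of the stored one.
So the N–S error is at most 0.001 × 111100 = 111.1 m.

111 m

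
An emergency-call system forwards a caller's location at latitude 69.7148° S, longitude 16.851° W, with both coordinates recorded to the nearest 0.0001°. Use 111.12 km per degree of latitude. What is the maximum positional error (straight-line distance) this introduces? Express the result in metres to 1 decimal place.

Rounding to 4 decimal places leaves each coordinate within ±5e-05° of the true value.
Latitude error → 5e-05 × 111120 = 5.556 m along the meridian.
East–west component at 69.7148°: 5e-05° × 111120 × cos 69.7148° ≈ 5e-05 × 38524.6 ≈ 1.92623 m.
Worst case both components are at the extreme and orthogonal: √(5.556² + 1.92623²) ≈ 5.88043 m.

5.9 metres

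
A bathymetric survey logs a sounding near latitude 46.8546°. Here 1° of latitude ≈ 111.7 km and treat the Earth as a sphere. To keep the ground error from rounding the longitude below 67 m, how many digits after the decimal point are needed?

3 decimal places

At 46.8546° one degree of longitude covers 111700 × cos 46.8546° ≈ 111700 × 0.6839 ≈ 76386.3 m.
N decimal places → at most half a unit in the last place, 0.5 × 10⁻ᴺ° = 76386.3/2 × 10⁻ᴺ m.
Need 0.5 × 76386.3 × 10⁻ᴺ ≤ 67 → 10⁻ᴺ ≤ 1.754e-03, so N ≥ 2.76.
N = 2 would give 382 m (too coarse); N = 3 gives 38.2 m ≤ 67 m.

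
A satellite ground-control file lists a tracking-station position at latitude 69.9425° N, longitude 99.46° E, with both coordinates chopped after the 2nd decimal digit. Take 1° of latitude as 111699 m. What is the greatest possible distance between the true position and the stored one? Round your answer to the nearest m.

1181 m

Truncating at 2 decimal places can drop up to a full unit in the last place, so each coordinate may be off by as much as 0.01°.
Latitude error → 0.01 × 111699 = 1116.99 m along the meridian.
E–W at 69.9425°: 0.01° × 111699 × cos 69.9425° = 0.01 × 111699 × 0.3430 ≈ 383.086 m.
Combining orthogonally: (1116.99² + 383.086²)^½ ≈ 1180.86 m.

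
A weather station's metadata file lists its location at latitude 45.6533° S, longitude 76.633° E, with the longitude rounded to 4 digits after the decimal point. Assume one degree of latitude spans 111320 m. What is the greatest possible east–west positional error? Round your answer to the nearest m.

Rounding to 4 decimal places leaves the longitude within ±5e-05° of the true value.
One degree of longitude at 45.6533° is 111320 × cos 45.6533° ≈ 111320 × 0.6990 = 77812.5 m.
East–west error: 5e-05° × 77812.5 m/° ≈ 3.89063 m.

4 m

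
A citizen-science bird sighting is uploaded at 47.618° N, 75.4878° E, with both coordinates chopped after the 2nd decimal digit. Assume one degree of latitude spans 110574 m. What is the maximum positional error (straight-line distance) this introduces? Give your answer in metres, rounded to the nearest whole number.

Truncating at 2 decimal places can drop up to a full unit in the last place, so each coordinate may be off by as much as 0.01°.
North–south component: 0.01° × 110574 = 1105.74 m.
Longitude error → 0.01 × 110574 × cos 47.618° = 0.01 × 110574 × 0.6741 ≈ 745.347 m.
Worst case both components are at the extreme and orthogonal: √(1105.74² + 745.347²) ≈ 1333.49 m.

1333 metres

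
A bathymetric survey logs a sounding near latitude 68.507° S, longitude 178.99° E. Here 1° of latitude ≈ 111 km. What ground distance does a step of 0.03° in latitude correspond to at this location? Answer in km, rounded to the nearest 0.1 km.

0.03° × 111000 m/° = 3330 m.
That is 3330 m = 3.33 km.

3.3 km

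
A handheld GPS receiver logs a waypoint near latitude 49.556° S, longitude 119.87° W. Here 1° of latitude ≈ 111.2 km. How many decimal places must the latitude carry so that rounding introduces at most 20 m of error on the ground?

One degree of latitude covers 111200 m.
N decimal places → at most half a unit in the last place, 0.5 × 10⁻ᴺ° = 111200/2 × 10⁻ᴺ m.
Setting 55600 × 10⁻ᴺ ≤ 20 gives 10ᴺ ≥ 2780, i.e. N ≥ 3.44.
N = 3 would give 55.6 m (too coarse); N = 4 gives 5.56 m ≤ 20 m.

4 decimal places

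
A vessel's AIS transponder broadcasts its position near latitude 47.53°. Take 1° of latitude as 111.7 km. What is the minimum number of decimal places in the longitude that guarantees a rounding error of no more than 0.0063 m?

At 47.53° one degree of longitude covers 111700 × cos 47.53° ≈ 111700 × 0.6752 ≈ 75420.3 m.
N decimal places → at most half a unit in the last place, 0.5 × 10⁻ᴺ° = 75420.3/2 × 10⁻ᴺ m.
Need 0.5 × 75420.3 × 10⁻ᴺ ≤ 0.0063 → 10⁻ᴺ ≤ 1.671e-07, so N ≥ 6.78.
At 6 places the error can reach 0.0377 m, but 7 places keeps it to 0.00377 m.

7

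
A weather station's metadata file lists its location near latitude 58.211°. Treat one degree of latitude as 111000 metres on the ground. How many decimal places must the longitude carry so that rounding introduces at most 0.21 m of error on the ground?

6

At 58.211° one degree of longitude covers 111000 × cos 58.211° ≈ 111000 × 0.5268 ≈ 58474 m.
Rounding to N decimal places gives at most 0.5 × 10⁻ᴺ degrees of error, i.e. 0.5 × 10⁻ᴺ × 58474 m.
Setting 29237 × 10⁻ᴺ ≤ 0.21 gives 10ᴺ ≥ 1.392e+05, i.e. N ≥ 5.14.
N = 5 would give 0.292 m (too coarse); N = 6 gives 0.0292 m ≤ 0.21 m.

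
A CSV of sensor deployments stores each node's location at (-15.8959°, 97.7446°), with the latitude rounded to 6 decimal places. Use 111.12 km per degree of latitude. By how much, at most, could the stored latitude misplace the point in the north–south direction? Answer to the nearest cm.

Rounding to 6 decimal places leaves the latitude within ±5e-07° of the true value.
So the N–S error is at most 5e-07 × 111120 = 0.05556 m.
That is 0.05556 m = 5.556 cm.

6 cm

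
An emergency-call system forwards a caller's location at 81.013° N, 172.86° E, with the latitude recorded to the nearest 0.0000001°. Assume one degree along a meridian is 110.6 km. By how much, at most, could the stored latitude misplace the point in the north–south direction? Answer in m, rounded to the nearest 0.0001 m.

Rounding to 7 decimal places leaves the latitude within ±5e-08° of the true value.
So the N–S error is at most 5e-08 × 110600 = 0.00553 m.

0.0055 m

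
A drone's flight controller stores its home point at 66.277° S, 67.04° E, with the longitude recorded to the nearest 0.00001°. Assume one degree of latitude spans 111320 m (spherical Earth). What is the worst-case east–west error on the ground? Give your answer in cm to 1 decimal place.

Rounding to 5 decimal places leaves the longitude within ±5e-06° of the true value.
Parallels shrink by cos φ, so at 66.277° a degree of longitude is 111320 × 0.4023 ≈ 44785.7 m.
East–west error: 5e-06° × 44785.7 m/° ≈ 0.223929 m.
That is 0.223929 m = 22.393 cm.

22.4 cm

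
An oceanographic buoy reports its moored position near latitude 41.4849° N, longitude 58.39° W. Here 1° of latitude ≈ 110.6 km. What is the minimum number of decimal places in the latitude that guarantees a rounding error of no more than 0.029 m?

One degree of latitude covers 110600 m.
With N decimal places the half-ulp bound is 0.5·10⁻ᴺ°, or 0.5·10⁻ᴺ × 110600 m on the ground.
Need 0.5 × 110600 × 10⁻ᴺ ≤ 0.029 → 10⁻ᴺ ≤ 5.244e-07, so N ≥ 6.28.
So 7 decimal places suffice (0.00553 m); 6 would allow up to 0.0553 m.

7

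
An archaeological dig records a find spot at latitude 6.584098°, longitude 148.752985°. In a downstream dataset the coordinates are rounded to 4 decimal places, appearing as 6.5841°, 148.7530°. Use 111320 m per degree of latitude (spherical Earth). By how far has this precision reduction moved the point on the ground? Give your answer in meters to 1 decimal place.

1.7 meters

Δlat = 6.584098 − 6.5841 = -0.000002°; Δlon = 148.752985 − 148.7530 = -0.000015°.
North–south shift: -0.000002 × 111320 = -0.22264 m.
East–west at this latitude: -0.000015° × 111320 × cos 6.5841° ≈ -0.000015 × 110586 = -1.65879 m.
Hypotenuse of the two orthogonal shifts: √(0.22264² + 1.65879²) = 1.67366 m.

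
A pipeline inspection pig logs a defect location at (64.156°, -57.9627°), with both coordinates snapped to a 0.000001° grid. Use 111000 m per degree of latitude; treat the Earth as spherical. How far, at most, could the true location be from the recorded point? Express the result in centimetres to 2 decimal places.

With a 0.000001° grid the true value lies within half a step, ±0.000001°/2 = ±5e-07°, of the stored one.
Latitude error → 5e-07 × 111000 = 0.0555 m along the meridian.
E–W at 64.156°: 5e-07° × 111000 × cos 64.156° = 5e-07 × 111000 × 0.4359 ≈ 0.0241937 m.
Worst case both components are at the extreme and orthogonal: √(0.0555² + 0.0241937²) ≈ 0.0605441 m.
That is 0.0605441 m = 6.0544 cm.

6.05 centimetres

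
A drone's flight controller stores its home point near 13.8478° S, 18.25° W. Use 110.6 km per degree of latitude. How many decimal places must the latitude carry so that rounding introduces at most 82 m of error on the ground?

3 decimal places

One degree of latitude covers 110600 m.
With N decimal places the half-ulp bound is 0.5·10⁻ᴺ°, or 0.5·10⁻ᴺ × 110600 m on the ground.
Setting 55300 × 10⁻ᴺ ≤ 82 gives 10ᴺ ≥ 674.4, i.e. N ≥ 2.83.
At 2 places the error can reach 553 m, but 3 places keeps it to 55.3 m.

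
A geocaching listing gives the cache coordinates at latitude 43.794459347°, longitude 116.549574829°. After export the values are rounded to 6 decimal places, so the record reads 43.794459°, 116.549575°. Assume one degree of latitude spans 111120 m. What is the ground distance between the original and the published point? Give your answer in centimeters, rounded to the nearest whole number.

Δlat = 43.794459347 − 43.794459 = +0.000000347°; Δlon = 116.549574829 − 116.549575 = -0.000000171°.
North–south shift: 0.000000347 × 111120 = 0.0385586 m.
East–west at this latitude: -0.000000171° × 111120 × cos 43.7945° ≈ -0.000000171 × 80209.4 = -0.0137158 m.
Distance: √(0.0385586² + 0.0137158²) ≈ 0.0409254 m.
That is 0.0409254 m = 4.0925 cm.

4 centimeters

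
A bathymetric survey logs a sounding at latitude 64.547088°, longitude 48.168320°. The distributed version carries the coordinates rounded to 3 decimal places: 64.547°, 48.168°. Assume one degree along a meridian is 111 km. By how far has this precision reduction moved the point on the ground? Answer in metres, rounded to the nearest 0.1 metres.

18.1 metres

Δlat = 64.547088 − 64.547 = +0.000088°; Δlon = 48.168320 − 48.168 = +0.000320°.
N–S: 0.000088° × 111000 m/° = 9.768 m.
East–west at this latitude: 0.000320° × 111000 × cos 64.547° ≈ 0.000320 × 47704.5 = 15.2655 m.
Hypotenuse of the two orthogonal shifts: √(9.768² + 15.2655²) = 18.1231 m.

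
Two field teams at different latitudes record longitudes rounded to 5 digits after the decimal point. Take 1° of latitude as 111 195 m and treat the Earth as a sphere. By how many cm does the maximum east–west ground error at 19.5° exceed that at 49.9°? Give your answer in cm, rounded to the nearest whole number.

17 cm

Rounding to 5 decimal places leaves the longitude within ±5e-06° of the true value.
Error at 19.5° = 5e-06° × 111195 × cos 19.5° ≈ 0.55597 × 0.9426 = 0.52409 m.
Error at 49.9° = 5e-06° × 111195 × cos 49.9° ≈ 0.55597 × 0.6441 = 0.35812 m.
Difference: 0.52409 − 0.35812 = 0.16597 m.
That is 0.165968 m = 16.597 cm.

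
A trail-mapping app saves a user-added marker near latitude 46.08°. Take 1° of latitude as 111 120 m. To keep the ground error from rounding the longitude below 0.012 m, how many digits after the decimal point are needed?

At 46.08° one degree of longitude covers 111120 × cos 46.08° ≈ 111120 × 0.6937 ≈ 77078.8 m.
Rounding to N decimal places gives at most 0.5 × 10⁻ᴺ degrees of error, i.e. 0.5 × 10⁻ᴺ × 77078.8 m.
Setting 38539.4 × 10⁻ᴺ ≤ 0.012 gives 10ᴺ ≥ 3.212e+06, i.e. N ≥ 6.51.
At 6 places the error can reach 0.0385 m, but 7 places keeps it to 0.00385 m.

7 decimal places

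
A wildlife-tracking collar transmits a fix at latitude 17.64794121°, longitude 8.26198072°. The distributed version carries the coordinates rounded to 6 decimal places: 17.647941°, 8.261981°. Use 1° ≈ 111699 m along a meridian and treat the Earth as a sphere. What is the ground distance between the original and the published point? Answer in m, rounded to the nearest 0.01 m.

The latitude changed by +0.00000021° and the longitude by -0.00000028°.
N–S: 0.00000021° × 111699 m/° = 0.0234568 m.
E–W at 17.6479°: -0.00000028° × 111699 × cos 17.6479° = -0.00000028 × 111699 × 0.9529 ≈ -0.0298038 m.
Distance: √(0.0234568² + 0.0298038²) ≈ 0.0379274 m.

0.04 m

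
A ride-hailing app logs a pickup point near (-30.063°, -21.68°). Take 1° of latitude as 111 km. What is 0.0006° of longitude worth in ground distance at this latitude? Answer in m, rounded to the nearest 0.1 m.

57.6 m

One degree of longitude here spans 111000 × cos 30.063° = 111000 × 0.8655 ≈ 96067.7 m; 0.0006° of that is 57.6406 m.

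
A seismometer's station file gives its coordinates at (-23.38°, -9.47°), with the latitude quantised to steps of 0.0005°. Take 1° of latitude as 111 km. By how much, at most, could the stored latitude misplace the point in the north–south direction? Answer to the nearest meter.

28 meters

With a 0.0005° grid the true value lies within half a step, ±0.0005°/2 = ±0.00025°, of the stored one.
So the N–S error is at most 0.00025 × 111000 = 27.75 m.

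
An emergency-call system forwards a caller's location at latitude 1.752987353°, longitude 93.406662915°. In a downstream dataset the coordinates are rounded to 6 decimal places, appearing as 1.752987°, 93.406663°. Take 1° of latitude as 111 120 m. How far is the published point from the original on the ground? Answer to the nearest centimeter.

4 centimeters

The latitude changed by +0.000000353° and the longitude by -0.000000085°.
North–south shift: 0.000000353 × 111120 = 0.0392254 m.
East–west at this latitude: -0.000000085° × 111120 × cos 1.75299° ≈ -0.000000085 × 111068 = -0.00944078 m.
Distance: √(0.0392254² + 0.00944078²) ≈ 0.0403455 m.
That is 0.0403455 m = 4.0345 cm.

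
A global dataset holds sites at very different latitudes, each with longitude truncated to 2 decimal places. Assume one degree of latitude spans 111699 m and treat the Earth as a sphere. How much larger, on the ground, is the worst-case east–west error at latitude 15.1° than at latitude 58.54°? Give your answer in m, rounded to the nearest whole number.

Truncating at 2 decimal places can drop up to a full unit in the last place, so the longitude may be off by as much as 0.01°.
At 15.1°: 0.01° × 111699 × cos 15.1° = 0.01 × 111699 × 0.9655 ≈ 1078.4 m.
Error at 58.54° = 0.01° × 111699 × cos 58.54° ≈ 1117 × 0.5219 = 582.96 m.
Difference: 1078.4 − 582.96 = 495.46 m.

495 m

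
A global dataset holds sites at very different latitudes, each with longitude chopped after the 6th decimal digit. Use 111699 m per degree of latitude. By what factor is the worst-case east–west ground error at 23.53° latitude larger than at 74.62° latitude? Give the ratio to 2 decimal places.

Truncating at 6 decimal places can drop up to a full unit in the last place, so the longitude may be off by as much as 1e-06°.
At 23.53°: 1e-06° × 111699 × cos 23.53° = 1e-06 × 111699 × 0.9169 ≈ 0.10241 m.
At 74.62°: 1e-06° × 111699 × cos 74.62° = 1e-06 × 111699 × 0.2652 ≈ 0.029625 m.
The ratio reduces to cos 23.53° / cos 74.62° = 0.9169/0.2652 ≈ 3.4570.

3.46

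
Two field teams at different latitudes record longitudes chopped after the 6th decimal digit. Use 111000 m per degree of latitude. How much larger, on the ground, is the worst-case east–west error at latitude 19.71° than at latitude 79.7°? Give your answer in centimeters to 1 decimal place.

8.5 centimeters

Truncating at 6 decimal places can drop up to a full unit in the last place, so the longitude may be off by as much as 1e-06°.
Error at 19.71° = 1e-06° × 111000 × cos 19.71° ≈ 0.111 × 0.9414 = 0.1045 m.
At 79.7°: 1e-06° × 111000 × cos 79.7° = 1e-06 × 111000 × 0.1788 ≈ 0.019847 m.
So the lower-latitude error exceeds the higher by 0.1045 − 0.019847 = 0.08465 m.
That is 0.0846497 m = 8.465 cm.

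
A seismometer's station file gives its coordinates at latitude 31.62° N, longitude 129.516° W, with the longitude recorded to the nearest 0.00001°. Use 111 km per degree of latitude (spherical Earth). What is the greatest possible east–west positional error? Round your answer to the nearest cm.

Rounding to 5 decimal places leaves the longitude within ±5e-06° of the true value.
One degree of longitude at 31.62° is 111000 × cos 31.62° ≈ 111000 × 0.8515 = 94521.4 m.
So at most 5e-06° × 94521.4 ≈ 0.472607 m east–west.
That is 0.472607 m = 47.261 cm.

47 cm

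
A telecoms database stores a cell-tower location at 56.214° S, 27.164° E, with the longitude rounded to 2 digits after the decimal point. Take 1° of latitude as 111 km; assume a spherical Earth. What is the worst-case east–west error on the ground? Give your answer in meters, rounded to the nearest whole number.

309 meters

Rounding to 2 decimal places leaves the longitude within ±0.005° of the true value.
At latitude 56.214° a degree of longitude spans 111000 m × cos 56.214° = 111000 × 0.5561 ≈ 61726.3 m.
East–west error: 0.005° × 61726.3 m/° ≈ 308.631 m.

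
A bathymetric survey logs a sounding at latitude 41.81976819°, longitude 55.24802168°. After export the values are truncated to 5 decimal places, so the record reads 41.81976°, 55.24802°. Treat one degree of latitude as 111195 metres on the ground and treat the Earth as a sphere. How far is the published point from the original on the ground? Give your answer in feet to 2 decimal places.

3.02 feet

Δlat = 41.81976819 − 41.81976 = +0.00000819°; Δlon = 55.24802168 − 55.24802 = +0.00000168°.
North–south shift: 0.00000819 × 111195 = 0.910687 m.
E–W at 41.8198°: 0.00000168° × 111195 × cos 41.8198° = 0.00000168 × 111195 × 0.7452 ≈ 0.139218 m.
Combined displacement = (0.910687² + 0.139218²)^½ ≈ 0.921267 m.
Converting: 0.921267 m × 3.2808 ft/m ≈ 3.0225 ft.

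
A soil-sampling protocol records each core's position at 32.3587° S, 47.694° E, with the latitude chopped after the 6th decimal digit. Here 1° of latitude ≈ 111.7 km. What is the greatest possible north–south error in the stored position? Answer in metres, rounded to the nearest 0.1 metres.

0.1 metres

Truncating at 6 decimal places can drop up to a full unit in the last place, so the latitude may be off by as much as 1e-06°.
Along the meridian that is 1e-06° × 111700 m/° = 0.1117 m.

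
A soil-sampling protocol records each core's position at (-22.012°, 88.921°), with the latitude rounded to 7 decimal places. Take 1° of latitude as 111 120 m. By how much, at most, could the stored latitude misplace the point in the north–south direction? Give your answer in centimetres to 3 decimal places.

0.556 centimetres

Rounding to 7 decimal places leaves the latitude within ±5e-08° of the true value.
Along the meridian that is 5e-08° × 111120 m/° = 0.005556 m.
That is 0.005556 m = 0.5556 cm.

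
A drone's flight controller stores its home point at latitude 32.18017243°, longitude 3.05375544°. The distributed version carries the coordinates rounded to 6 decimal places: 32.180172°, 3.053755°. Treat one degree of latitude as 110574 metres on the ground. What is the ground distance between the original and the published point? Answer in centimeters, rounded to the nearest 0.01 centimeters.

Δlat = 32.18017243 − 32.180172 = +0.00000043°; Δlon = 3.05375544 − 3.053755 = +0.00000044°.
North–south shift: 0.00000043 × 110574 = 0.0475468 m.
East–west at this latitude: 0.00000044° × 110574 × cos 32.1802° ≈ 0.00000044 × 93587.3 = 0.0411784 m.
Distance: √(0.0475468² + 0.0411784²) ≈ 0.0628996 m.
That is 0.0628996 m = 6.29 cm.

6.29 centimeters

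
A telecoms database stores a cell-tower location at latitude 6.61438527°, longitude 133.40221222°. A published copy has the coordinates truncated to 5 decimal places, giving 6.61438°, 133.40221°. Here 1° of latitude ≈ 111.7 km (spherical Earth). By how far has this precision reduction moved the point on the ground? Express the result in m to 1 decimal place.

0.6 m

The latitude changed by +0.00000527° and the longitude by +0.00000222°.
North–south shift: 0.00000527 × 111700 = 0.588659 m.
East–west at this latitude: 0.00000222° × 111700 × cos 6.61438° ≈ 0.00000222 × 110957 = 0.246323 m.
Combined displacement = (0.588659² + 0.246323²)^½ ≈ 0.638118 m.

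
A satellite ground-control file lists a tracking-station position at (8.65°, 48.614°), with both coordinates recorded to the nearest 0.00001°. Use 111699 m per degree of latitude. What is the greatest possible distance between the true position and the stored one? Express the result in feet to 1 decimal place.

Rounding to 5 decimal places leaves each coordinate within ±5e-06° of the true value.
North–south component: 5e-06° × 111699 = 0.558495 m.
Longitude error → 5e-06 × 111699 × cos 8.65° = 5e-06 × 111699 × 0.9886 ≈ 0.552142 m.
The two errors are perpendicular, so the maximum displacement is √(0.558495² + 0.552142²) ≈ 0.785352 m.
In feet: 0.785352 m ÷ 0.3048 ≈ 2.5766 ft.

2.6 feet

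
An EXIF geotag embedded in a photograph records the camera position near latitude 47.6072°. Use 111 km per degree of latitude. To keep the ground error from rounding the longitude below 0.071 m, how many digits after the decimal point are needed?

At 47.6072° one degree of longitude covers 111000 × cos 47.6072° ≈ 111000 × 0.6742 ≈ 74837.3 m.
Rounding to N decimal places gives at most 0.5 × 10⁻ᴺ degrees of error, i.e. 0.5 × 10⁻ᴺ × 74837.3 m.
Setting 37418.6 × 10⁻ᴺ ≤ 0.071 gives 10ᴺ ≥ 5.27e+05, i.e. N ≥ 5.72.
So 6 decimal places suffice (0.0374 m); 5 would allow up to 0.374 m.

6 decimal places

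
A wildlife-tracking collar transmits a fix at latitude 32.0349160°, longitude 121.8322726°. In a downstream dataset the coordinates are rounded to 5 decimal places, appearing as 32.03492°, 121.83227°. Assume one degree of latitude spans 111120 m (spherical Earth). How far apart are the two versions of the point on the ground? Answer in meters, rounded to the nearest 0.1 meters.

0.5 meters

The latitude changed by -0.0000040° and the longitude by +0.0000026°.
North–south shift: -0.0000040 × 111120 = -0.44448 m.
East–west at this latitude: 0.0000026° × 111120 × cos 32.0349° ≈ 0.0000026 × 94199.2 = 0.244918 m.
Distance: √(0.44448² + 0.244918²) ≈ 0.507491 m.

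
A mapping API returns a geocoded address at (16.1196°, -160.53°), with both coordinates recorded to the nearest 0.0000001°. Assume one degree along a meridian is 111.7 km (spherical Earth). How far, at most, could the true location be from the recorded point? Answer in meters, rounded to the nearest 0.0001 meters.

Rounding to 7 decimal places leaves each coordinate within ±5e-08° of the true value.
Latitude error → 5e-08 × 111700 = 0.005585 m along the meridian.
East–west component at 16.1196°: 5e-08° × 111700 × cos 16.1196° ≈ 5e-08 × 107308 ≈ 0.00536542 m.
Worst case both components are at the extreme and orthogonal: √(0.005585² + 0.00536542²) ≈ 0.00774467 m.

0.0077 meters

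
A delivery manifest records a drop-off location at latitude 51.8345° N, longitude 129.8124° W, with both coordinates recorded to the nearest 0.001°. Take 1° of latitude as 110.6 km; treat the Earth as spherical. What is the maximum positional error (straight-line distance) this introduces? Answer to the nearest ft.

213 ft

Rounding to 3 decimal places leaves each coordinate within ±0.0005° of the true value.
North–south component: 0.0005° × 110600 = 55.3 m.
East–west component at 51.8345°: 0.0005° × 110600 × cos 51.8345° ≈ 0.0005 × 68343.6 ≈ 34.1718 m.
Worst case both components are at the extreme and orthogonal: √(55.3² + 34.1718²) ≈ 65.0062 m.
In feet: 65.0062 m ÷ 0.3048 ≈ 213.27 ft.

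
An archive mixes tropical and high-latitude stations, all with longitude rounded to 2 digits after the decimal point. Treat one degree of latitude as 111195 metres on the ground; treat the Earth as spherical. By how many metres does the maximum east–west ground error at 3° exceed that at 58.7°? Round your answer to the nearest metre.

266 metres

Rounding to 2 decimal places leaves the longitude within ±0.005° of the true value.
At 3°: 0.005° × 111195 × cos 3° = 0.005 × 111195 × 0.9986 ≈ 555.21 m.
Error at 58.7° = 0.005° × 111195 × cos 58.7° ≈ 555.98 × 0.5195 = 288.84 m.
So the lower-latitude error exceeds the higher by 555.21 − 288.84 = 266.37 m.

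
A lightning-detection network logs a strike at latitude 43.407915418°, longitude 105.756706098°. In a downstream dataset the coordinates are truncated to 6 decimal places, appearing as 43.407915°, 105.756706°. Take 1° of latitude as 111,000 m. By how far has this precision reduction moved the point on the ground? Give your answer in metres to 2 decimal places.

Δlat = 43.407915418 − 43.407915 = +0.000000418°; Δlon = 105.756706098 − 105.756706 = +0.000000098°.
North–south shift: 0.000000418 × 111000 = 0.046398 m.
East–west at this latitude: 0.000000098° × 111000 × cos 43.4079° ≈ 0.000000098 × 80639.3 = 0.00790265 m.
Combined displacement = (0.046398² + 0.00790265²)^½ ≈ 0.0470662 m.

0.05 metres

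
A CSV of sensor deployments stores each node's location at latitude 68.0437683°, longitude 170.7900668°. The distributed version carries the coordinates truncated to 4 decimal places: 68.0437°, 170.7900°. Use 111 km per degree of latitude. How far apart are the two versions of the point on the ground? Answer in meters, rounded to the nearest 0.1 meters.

Δlat = 68.0437683 − 68.0437 = +0.0000683°; Δlon = 170.7900668 − 170.7900 = +0.0000668°.
N–S: 0.0000683° × 111000 m/° = 7.5813 m.
E–W at 68.0437°: 0.0000668° × 111000 × cos 68.0437° = 0.0000668 × 111000 × 0.3739 ≈ 2.77239 m.
Distance: √(7.5813² + 2.77239²) ≈ 8.07231 m.

8.1 meters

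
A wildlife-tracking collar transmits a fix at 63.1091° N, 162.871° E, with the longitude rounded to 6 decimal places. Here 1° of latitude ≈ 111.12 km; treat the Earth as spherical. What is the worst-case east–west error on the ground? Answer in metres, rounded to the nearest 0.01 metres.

0.03 metres

Rounding to 6 decimal places leaves the longitude within ±5e-07° of the true value.
Parallels shrink by cos φ, so at 63.1091° a degree of longitude is 111120 × 0.4523 ≈ 50258.8 m.
So at most 5e-07° × 50258.8 ≈ 0.0251294 m east–west.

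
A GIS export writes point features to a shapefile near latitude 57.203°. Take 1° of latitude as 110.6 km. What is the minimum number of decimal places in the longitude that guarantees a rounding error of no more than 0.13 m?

6 decimal places

At 57.203° one degree of longitude covers 110600 × cos 57.203° ≈ 110600 × 0.5417 ≈ 59908.1 m.
N decimal places → at most half a unit in the last place, 0.5 × 10⁻ᴺ° = 59908.1/2 × 10⁻ᴺ m.
Setting 29954 × 10⁻ᴺ ≤ 0.13 gives 10ᴺ ≥ 2.304e+05, i.e. N ≥ 5.36.
At 5 places the error can reach 0.3 m, but 6 places keeps it to 0.03 m.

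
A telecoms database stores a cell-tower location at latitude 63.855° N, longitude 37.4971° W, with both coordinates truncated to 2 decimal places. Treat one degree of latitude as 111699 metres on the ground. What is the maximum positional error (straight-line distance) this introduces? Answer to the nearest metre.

Truncating at 2 decimal places can drop up to a full unit in the last place, so each coordinate may be off by as much as 0.01°.
North–south component: 0.01° × 111699 = 1116.99 m.
Longitude error → 0.01 × 111699 × cos 63.855° = 0.01 × 111699 × 0.4406 ≈ 492.195 m.
Worst case both components are at the extreme and orthogonal: √(1116.99² + 492.195²) ≈ 1220.62 m.

1221 metres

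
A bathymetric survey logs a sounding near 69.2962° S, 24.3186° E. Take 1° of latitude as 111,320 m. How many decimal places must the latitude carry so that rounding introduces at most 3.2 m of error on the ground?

One degree of latitude covers 111320 m.
Rounding to N decimal places gives at most 0.5 × 10⁻ᴺ degrees of error, i.e. 0.5 × 10⁻ᴺ × 111320 m.
Need 0.5 × 111320 × 10⁻ᴺ ≤ 3.2 → 10⁻ᴺ ≤ 5.749e-05, so N ≥ 4.24.
So 5 decimal places suffice (0.557 m); 4 would allow up to 5.57 m.

5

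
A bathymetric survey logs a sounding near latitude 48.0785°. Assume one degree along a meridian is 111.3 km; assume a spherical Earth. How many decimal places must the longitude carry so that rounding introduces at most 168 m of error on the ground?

At 48.0785° one degree of longitude covers 111300 × cos 48.0785° ≈ 111300 × 0.6681 ≈ 74360.8 m.
N decimal places → at most half a unit in the last place, 0.5 × 10⁻ᴺ° = 74360.8/2 × 10⁻ᴺ m.
Need 0.5 × 74360.8 × 10⁻ᴺ ≤ 168 → 10⁻ᴺ ≤ 4.519e-03, so N ≥ 2.35.
So 3 decimal places suffice (37.2 m); 2 would allow up to 372 m.

3 decimal places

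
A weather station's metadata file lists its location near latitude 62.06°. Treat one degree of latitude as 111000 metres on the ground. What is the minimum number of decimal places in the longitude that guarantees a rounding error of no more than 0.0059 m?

7

At 62.06° one degree of longitude covers 111000 × cos 62.06° ≈ 111000 × 0.4685 ≈ 52008.7 m.
N decimal places → at most half a unit in the last place, 0.5 × 10⁻ᴺ° = 52008.7/2 × 10⁻ᴺ m.
Need 0.5 × 52008.7 × 10⁻ᴺ ≤ 0.0059 → 10⁻ᴺ ≤ 2.269e-07, so N ≥ 6.64.
So 7 decimal places suffice (0.0026 m); 6 would allow up to 0.026 m.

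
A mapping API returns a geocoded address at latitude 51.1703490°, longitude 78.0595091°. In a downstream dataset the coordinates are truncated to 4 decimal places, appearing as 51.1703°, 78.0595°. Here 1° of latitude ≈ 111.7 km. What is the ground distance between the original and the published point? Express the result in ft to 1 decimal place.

18.1 ft

The latitude changed by +0.0000490° and the longitude by +0.0000091°.
North–south shift: 0.0000490 × 111700 = 5.4733 m.
E–W at 51.1703°: 0.0000091° × 111700 × cos 51.1703° = 0.0000091 × 111700 × 0.6270 ≈ 0.637335 m.
Distance: √(5.4733² + 0.637335²) ≈ 5.51028 m.
Converting: 5.51028 m × 3.2808 ft/m ≈ 18.078 ft.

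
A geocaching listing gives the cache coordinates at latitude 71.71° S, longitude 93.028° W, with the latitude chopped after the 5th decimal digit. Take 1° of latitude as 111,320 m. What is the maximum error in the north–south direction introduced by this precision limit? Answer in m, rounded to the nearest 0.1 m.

1.1 m

Truncating at 5 decimal places can drop up to a full unit in the last place, so the latitude may be off by as much as 1e-05°.
So the N–S error is at most 1e-05 × 111320 = 1.1132 m.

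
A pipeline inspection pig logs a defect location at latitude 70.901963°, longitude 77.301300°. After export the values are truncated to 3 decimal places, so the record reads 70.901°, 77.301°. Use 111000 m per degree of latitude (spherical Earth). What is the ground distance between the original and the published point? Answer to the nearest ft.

353 ft

Δlat = 70.901963 − 70.901 = +0.000963°; Δlon = 77.301300 − 77.301 = +0.000300°.
North–south shift: 0.000963 × 111000 = 106.893 m.
E–W at 70.901°: 0.000300° × 111000 × cos 70.901° = 0.000300 × 111000 × 0.3272 ≈ 10.8958 m.
Distance: √(106.893² + 10.8958²) ≈ 107.447 m.
In feet: 107.447 m ÷ 0.3048 ≈ 352.52 ft.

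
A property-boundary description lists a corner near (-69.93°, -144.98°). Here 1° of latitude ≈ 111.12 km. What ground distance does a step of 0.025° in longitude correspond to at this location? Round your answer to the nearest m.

953 m

One degree of longitude here spans 111120 × cos 69.93° = 111120 × 0.3432 ≈ 38132.8 m; 0.025° of that is 953.321 m.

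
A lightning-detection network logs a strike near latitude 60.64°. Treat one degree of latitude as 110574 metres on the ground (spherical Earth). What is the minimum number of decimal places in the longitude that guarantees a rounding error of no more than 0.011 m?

At 60.64° one degree of longitude covers 110574 × cos 60.64° ≈ 110574 × 0.4903 ≈ 54213.9 m.
N decimal places → at most half a unit in the last place, 0.5 × 10⁻ᴺ° = 54213.9/2 × 10⁻ᴺ m.
Setting 27107 × 10⁻ᴺ ≤ 0.011 gives 10ᴺ ≥ 2.464e+06, i.e. N ≥ 6.39.
At 6 places the error can reach 0.0271 m, but 7 places keeps it to 0.00271 m.

7 decimal places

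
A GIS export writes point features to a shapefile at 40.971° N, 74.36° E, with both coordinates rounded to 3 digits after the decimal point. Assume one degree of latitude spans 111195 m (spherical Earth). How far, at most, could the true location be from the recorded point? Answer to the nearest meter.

70 meters

Rounding to 3 decimal places leaves each coordinate within ±0.0005° of the true value.
Latitude error → 0.0005 × 111195 = 55.5975 m along the meridian.
East–west component at 40.971°: 0.0005° × 111195 × cos 40.971° ≈ 0.0005 × 83956.8 ≈ 41.9784 m.
Worst case both components are at the extreme and orthogonal: √(55.5975² + 41.9784²) ≈ 69.6654 m.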